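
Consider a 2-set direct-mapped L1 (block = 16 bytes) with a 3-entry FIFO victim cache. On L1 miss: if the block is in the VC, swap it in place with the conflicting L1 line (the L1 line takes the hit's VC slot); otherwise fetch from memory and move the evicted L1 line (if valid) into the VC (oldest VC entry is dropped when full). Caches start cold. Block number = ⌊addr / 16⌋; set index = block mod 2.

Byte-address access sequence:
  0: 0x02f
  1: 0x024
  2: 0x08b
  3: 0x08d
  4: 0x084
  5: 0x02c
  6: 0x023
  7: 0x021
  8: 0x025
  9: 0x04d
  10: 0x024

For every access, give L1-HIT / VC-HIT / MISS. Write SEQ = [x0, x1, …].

SEQ = [MISS, L1-HIT, MISS, L1-HIT, L1-HIT, VC-HIT, L1-HIT, L1-HIT, L1-HIT, MISS, VC-HIT]

  [0] addr=0x2f blk=2 s=0: MISS | VC []
  [1] addr=0x24 blk=2 s=0: L1-HIT | VC []
  [2] addr=0x8b blk=8 s=0: MISS | VC [2]
  [3] addr=0x8d blk=8 s=0: L1-HIT | VC [2]
  [4] addr=0x84 blk=8 s=0: L1-HIT | VC [2]
  [5] addr=0x2c blk=2 s=0: VC-HIT | VC [8]
  [6] addr=0x23 blk=2 s=0: L1-HIT | VC [8]
  [7] addr=0x21 blk=2 s=0: L1-HIT | VC [8]
  [8] addr=0x25 blk=2 s=0: L1-HIT | VC [8]
  [9] addr=0x4d blk=4 s=0: MISS | VC [8, 2]
  [10] addr=0x24 blk=2 s=0: VC-HIT | VC [8, 4]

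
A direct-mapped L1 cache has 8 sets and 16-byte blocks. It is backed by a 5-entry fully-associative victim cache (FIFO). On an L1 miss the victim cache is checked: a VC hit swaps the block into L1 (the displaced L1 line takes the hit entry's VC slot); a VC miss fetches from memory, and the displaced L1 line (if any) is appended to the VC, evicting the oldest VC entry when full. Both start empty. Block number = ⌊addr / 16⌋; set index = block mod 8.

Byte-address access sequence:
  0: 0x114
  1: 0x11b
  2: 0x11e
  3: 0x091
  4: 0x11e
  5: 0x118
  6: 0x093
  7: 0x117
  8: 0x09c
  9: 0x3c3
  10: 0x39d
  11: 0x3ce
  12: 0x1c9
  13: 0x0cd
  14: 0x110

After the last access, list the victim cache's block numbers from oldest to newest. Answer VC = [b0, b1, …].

  [0] addr=0x114 blk=17 s=1: MISS | VC []
  [1] addr=0x11b blk=17 s=1: L1-HIT | VC []
  [2] addr=0x11e blk=17 s=1: L1-HIT | VC []
  [3] addr=0x91 blk=9 s=1: MISS | VC [17]
  [4] addr=0x11e blk=17 s=1: VC-HIT | VC [9]
  [5] addr=0x118 blk=17 s=1: L1-HIT | VC [9]
  [6] addr=0x93 blk=9 s=1: VC-HIT | VC [17]
  [7] addr=0x117 blk=17 s=1: VC-HIT | VC [9]
  [8] addr=0x9c blk=9 s=1: VC-HIT | VC [17]
  [9] addr=0x3c3 blk=60 s=4: MISS | VC [17]
  [10] addr=0x39d blk=57 s=1: MISS | VC [17, 9]
  [11] addr=0x3ce blk=60 s=4: L1-HIT | VC [17, 9]
  [12] addr=0x1c9 blk=28 s=4: MISS | VC [17, 9, 60]
  [13] addr=0xcd blk=12 s=4: MISS | VC [17, 9, 60, 28]
  [14] addr=0x110 blk=17 s=1: VC-HIT | VC [57, 9, 60, 28]

VC = [57, 9, 60, 28]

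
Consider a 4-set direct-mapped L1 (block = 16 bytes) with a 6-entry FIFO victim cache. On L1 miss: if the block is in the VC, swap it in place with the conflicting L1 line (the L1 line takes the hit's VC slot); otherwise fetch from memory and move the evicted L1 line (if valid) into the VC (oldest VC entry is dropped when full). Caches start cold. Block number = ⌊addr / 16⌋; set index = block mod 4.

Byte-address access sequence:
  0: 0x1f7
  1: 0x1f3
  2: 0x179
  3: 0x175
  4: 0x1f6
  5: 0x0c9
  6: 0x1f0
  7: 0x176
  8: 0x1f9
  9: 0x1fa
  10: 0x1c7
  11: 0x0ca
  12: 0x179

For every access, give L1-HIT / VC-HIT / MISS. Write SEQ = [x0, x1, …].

SEQ = [MISS, L1-HIT, MISS, L1-HIT, VC-HIT, MISS, L1-HIT, VC-HIT, VC-HIT, L1-HIT, MISS, VC-HIT, VC-HIT]

#0 0x1f7→b31/s3 MISS; vc=[]
#1 0x1f3→b31/s3 L1-HIT; vc=[]
#2 0x179→b23/s3 MISS; vc=[31]
#3 0x175→b23/s3 L1-HIT; vc=[31]
#4 0x1f6→b31/s3 VC-HIT; vc=[23]
#5 0xc9→b12/s0 MISS; vc=[23]
#6 0x1f0→b31/s3 L1-HIT; vc=[23]
#7 0x176→b23/s3 VC-HIT; vc=[31]
#8 0x1f9→b31/s3 VC-HIT; vc=[23]
#9 0x1fa→b31/s3 L1-HIT; vc=[23]
#10 0x1c7→b28/s0 MISS; vc=[23,12]
#11 0xca→b12/s0 VC-HIT; vc=[23,28]
#12 0x179→b23/s3 VC-HIT; vc=[31,28]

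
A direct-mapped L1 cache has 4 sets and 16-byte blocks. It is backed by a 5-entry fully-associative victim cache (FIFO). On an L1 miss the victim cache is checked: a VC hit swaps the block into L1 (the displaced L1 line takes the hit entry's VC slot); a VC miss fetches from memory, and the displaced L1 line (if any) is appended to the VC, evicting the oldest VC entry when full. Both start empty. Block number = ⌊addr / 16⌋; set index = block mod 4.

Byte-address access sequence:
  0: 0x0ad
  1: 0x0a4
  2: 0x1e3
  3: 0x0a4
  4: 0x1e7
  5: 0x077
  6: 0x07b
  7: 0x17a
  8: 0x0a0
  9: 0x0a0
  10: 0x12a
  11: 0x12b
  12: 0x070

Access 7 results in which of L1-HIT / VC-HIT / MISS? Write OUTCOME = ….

OUTCOME = MISS

#0 0xad→b10/s2 MISS; vc=[]
#1 0xa4→b10/s2 L1-HIT; vc=[]
#2 0x1e3→b30/s2 MISS; vc=[10]
#3 0xa4→b10/s2 VC-HIT; vc=[30]
#4 0x1e7→b30/s2 VC-HIT; vc=[10]
#5 0x77→b7/s3 MISS; vc=[10]
#6 0x7b→b7/s3 L1-HIT; vc=[10]
#7 0x17a→b23/s3 MISS; vc=[10,7]
#8 0xa0→b10/s2 VC-HIT; vc=[30,7]
#9 0xa0→b10/s2 L1-HIT; vc=[30,7]
#10 0x12a→b18/s2 MISS; vc=[30,7,10]
#11 0x12b→b18/s2 L1-HIT; vc=[30,7,10]
#12 0x70→b7/s3 VC-HIT; vc=[30,23,10]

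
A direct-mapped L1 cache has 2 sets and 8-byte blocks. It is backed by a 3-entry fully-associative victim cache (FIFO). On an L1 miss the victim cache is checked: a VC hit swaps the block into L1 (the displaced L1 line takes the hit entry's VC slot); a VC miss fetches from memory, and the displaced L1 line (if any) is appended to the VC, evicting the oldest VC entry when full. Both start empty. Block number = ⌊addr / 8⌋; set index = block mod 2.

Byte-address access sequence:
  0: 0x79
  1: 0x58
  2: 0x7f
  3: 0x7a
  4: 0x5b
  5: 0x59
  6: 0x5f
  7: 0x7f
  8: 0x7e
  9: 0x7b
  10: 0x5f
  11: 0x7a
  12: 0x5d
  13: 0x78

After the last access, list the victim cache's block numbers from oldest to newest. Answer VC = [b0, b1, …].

0: 0x79 (blk 15, set 1) → MISS  vc=[]
1: 0x58 (blk 11, set 1) → MISS  vc=[15]
2: 0x7f (blk 15, set 1) → VC-HIT  vc=[11]
3: 0x7a (blk 15, set 1) → L1-HIT  vc=[11]
4: 0x5b (blk 11, set 1) → VC-HIT  vc=[15]
5: 0x59 (blk 11, set 1) → L1-HIT  vc=[15]
6: 0x5f (blk 11, set 1) → L1-HIT  vc=[15]
7: 0x7f (blk 15, set 1) → VC-HIT  vc=[11]
8: 0x7e (blk 15, set 1) → L1-HIT  vc=[11]
9: 0x7b (blk 15, set 1) → L1-HIT  vc=[11]
10: 0x5f (blk 11, set 1) → VC-HIT  vc=[15]
11: 0x7a (blk 15, set 1) → VC-HIT  vc=[11]
12: 0x5d (blk 11, set 1) → VC-HIT  vc=[15]
13: 0x78 (blk 15, set 1) → VC-HIT  vc=[11]

VC = [11]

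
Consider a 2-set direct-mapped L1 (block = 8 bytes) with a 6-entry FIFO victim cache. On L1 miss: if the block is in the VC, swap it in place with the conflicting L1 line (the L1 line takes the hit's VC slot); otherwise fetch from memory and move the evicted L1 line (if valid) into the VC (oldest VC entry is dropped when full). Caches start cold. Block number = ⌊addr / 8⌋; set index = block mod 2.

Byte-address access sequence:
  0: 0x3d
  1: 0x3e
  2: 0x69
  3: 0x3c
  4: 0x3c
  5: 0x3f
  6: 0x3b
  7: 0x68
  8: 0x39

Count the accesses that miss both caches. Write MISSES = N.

#0 0x3d→b7/s1 MISS; vc=[]
#1 0x3e→b7/s1 L1-HIT; vc=[]
#2 0x69→b13/s1 MISS; vc=[7]
#3 0x3c→b7/s1 VC-HIT; vc=[13]
#4 0x3c→b7/s1 L1-HIT; vc=[13]
#5 0x3f→b7/s1 L1-HIT; vc=[13]
#6 0x3b→b7/s1 L1-HIT; vc=[13]
#7 0x68→b13/s1 VC-HIT; vc=[7]
#8 0x39→b7/s1 VC-HIT; vc=[13]

MISSES = 2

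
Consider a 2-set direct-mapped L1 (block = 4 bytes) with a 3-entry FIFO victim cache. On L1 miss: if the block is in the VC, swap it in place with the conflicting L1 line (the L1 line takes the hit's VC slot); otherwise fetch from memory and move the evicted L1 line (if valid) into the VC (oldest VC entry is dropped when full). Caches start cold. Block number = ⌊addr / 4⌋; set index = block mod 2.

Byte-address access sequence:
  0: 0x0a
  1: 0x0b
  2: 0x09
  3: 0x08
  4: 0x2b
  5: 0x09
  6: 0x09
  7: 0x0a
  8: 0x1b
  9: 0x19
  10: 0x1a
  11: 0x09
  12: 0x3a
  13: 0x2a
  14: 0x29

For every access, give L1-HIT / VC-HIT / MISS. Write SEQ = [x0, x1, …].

#0 0xa→b2/s0 MISS; vc=[]
#1 0xb→b2/s0 L1-HIT; vc=[]
#2 0x9→b2/s0 L1-HIT; vc=[]
#3 0x8→b2/s0 L1-HIT; vc=[]
#4 0x2b→b10/s0 MISS; vc=[2]
#5 0x9→b2/s0 VC-HIT; vc=[10]
#6 0x9→b2/s0 L1-HIT; vc=[10]
#7 0xa→b2/s0 L1-HIT; vc=[10]
#8 0x1b→b6/s0 MISS; vc=[10,2]
#9 0x19→b6/s0 L1-HIT; vc=[10,2]
#10 0x1a→b6/s0 L1-HIT; vc=[10,2]
#11 0x9→b2/s0 VC-HIT; vc=[10,6]
#12 0x3a→b14/s0 MISS; vc=[10,6,2]
#13 0x2a→b10/s0 VC-HIT; vc=[14,6,2]
#14 0x29→b10/s0 L1-HIT; vc=[14,6,2]

SEQ = [MISS, L1-HIT, L1-HIT, L1-HIT, MISS, VC-HIT, L1-HIT, L1-HIT, MISS, L1-HIT, L1-HIT, VC-HIT, MISS, VC-HIT, L1-HIT]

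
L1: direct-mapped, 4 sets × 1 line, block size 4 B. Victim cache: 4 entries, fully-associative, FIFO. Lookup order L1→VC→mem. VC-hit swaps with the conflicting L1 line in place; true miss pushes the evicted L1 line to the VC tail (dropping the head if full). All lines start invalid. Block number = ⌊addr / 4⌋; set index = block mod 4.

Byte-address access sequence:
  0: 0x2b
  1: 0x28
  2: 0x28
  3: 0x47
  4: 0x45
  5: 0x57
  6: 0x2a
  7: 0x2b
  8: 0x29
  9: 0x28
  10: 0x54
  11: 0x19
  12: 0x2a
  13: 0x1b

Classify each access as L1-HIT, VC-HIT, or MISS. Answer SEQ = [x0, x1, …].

SEQ = [MISS, L1-HIT, L1-HIT, MISS, L1-HIT, MISS, L1-HIT, L1-HIT, L1-HIT, L1-HIT, L1-HIT, MISS, VC-HIT, VC-HIT]

  [0] addr=0x2b blk=10 s=2: MISS | VC []
  [1] addr=0x28 blk=10 s=2: L1-HIT | VC []
  [2] addr=0x28 blk=10 s=2: L1-HIT | VC []
  [3] addr=0x47 blk=17 s=1: MISS | VC []
  [4] addr=0x45 blk=17 s=1: L1-HIT | VC []
  [5] addr=0x57 blk=21 s=1: MISS | VC [17]
  [6] addr=0x2a blk=10 s=2: L1-HIT | VC [17]
  [7] addr=0x2b blk=10 s=2: L1-HIT | VC [17]
  [8] addr=0x29 blk=10 s=2: L1-HIT | VC [17]
  [9] addr=0x28 blk=10 s=2: L1-HIT | VC [17]
  [10] addr=0x54 blk=21 s=1: L1-HIT | VC [17]
  [11] addr=0x19 blk=6 s=2: MISS | VC [17, 10]
  [12] addr=0x2a blk=10 s=2: VC-HIT | VC [17, 6]
  [13] addr=0x1b blk=6 s=2: VC-HIT | VC [17, 10]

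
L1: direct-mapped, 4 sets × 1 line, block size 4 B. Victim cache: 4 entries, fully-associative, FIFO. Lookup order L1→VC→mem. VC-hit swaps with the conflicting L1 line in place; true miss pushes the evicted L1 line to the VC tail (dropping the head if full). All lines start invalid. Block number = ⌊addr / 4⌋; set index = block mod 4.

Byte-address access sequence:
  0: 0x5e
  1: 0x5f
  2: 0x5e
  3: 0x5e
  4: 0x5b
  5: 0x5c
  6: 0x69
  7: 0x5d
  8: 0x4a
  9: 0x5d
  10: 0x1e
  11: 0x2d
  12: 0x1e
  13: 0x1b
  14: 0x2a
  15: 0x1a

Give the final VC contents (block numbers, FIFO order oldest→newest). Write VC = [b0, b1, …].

VC = [23, 11, 18, 10]

#0 0x5e→b23/s3 MISS; vc=[]
#1 0x5f→b23/s3 L1-HIT; vc=[]
#2 0x5e→b23/s3 L1-HIT; vc=[]
#3 0x5e→b23/s3 L1-HIT; vc=[]
#4 0x5b→b22/s2 MISS; vc=[]
#5 0x5c→b23/s3 L1-HIT; vc=[]
#6 0x69→b26/s2 MISS; vc=[22]
#7 0x5d→b23/s3 L1-HIT; vc=[22]
#8 0x4a→b18/s2 MISS; vc=[22,26]
#9 0x5d→b23/s3 L1-HIT; vc=[22,26]
#10 0x1e→b7/s3 MISS; vc=[22,26,23]
#11 0x2d→b11/s3 MISS; vc=[22,26,23,7]
#12 0x1e→b7/s3 VC-HIT; vc=[22,26,23,11]
#13 0x1b→b6/s2 MISS; vc=[26,23,11,18]
#14 0x2a→b10/s2 MISS; vc=[23,11,18,6]
#15 0x1a→b6/s2 VC-HIT; vc=[23,11,18,10]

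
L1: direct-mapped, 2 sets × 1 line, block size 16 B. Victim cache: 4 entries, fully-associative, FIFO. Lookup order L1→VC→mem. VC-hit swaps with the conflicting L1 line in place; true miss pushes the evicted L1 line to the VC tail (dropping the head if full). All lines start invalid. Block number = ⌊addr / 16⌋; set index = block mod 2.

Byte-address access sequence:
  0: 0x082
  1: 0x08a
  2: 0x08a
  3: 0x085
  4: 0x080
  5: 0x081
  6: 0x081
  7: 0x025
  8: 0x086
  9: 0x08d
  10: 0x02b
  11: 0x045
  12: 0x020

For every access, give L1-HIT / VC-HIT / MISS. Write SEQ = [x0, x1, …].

SEQ = [MISS, L1-HIT, L1-HIT, L1-HIT, L1-HIT, L1-HIT, L1-HIT, MISS, VC-HIT, L1-HIT, VC-HIT, MISS, VC-HIT]

  [0] addr=0x82 blk=8 s=0: MISS | VC []
  [1] addr=0x8a blk=8 s=0: L1-HIT | VC []
  [2] addr=0x8a blk=8 s=0: L1-HIT | VC []
  [3] addr=0x85 blk=8 s=0: L1-HIT | VC []
  [4] addr=0x80 blk=8 s=0: L1-HIT | VC []
  [5] addr=0x81 blk=8 s=0: L1-HIT | VC []
  [6] addr=0x81 blk=8 s=0: L1-HIT | VC []
  [7] addr=0x25 blk=2 s=0: MISS | VC [8]
  [8] addr=0x86 blk=8 s=0: VC-HIT | VC [2]
  [9] addr=0x8d blk=8 s=0: L1-HIT | VC [2]
  [10] addr=0x2b blk=2 s=0: VC-HIT | VC [8]
  [11] addr=0x45 blk=4 s=0: MISS | VC [8, 2]
  [12] addr=0x20 blk=2 s=0: VC-HIT | VC [8, 4]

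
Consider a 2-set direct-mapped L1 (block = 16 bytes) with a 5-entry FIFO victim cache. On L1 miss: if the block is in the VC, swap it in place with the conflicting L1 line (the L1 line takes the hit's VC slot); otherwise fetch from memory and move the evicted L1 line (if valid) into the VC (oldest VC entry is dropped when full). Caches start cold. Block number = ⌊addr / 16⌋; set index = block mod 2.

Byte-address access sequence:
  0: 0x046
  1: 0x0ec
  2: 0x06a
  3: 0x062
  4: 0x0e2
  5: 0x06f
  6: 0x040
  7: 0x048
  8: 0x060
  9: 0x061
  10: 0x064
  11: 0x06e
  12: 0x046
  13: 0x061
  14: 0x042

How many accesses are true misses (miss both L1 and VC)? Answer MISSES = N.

MISSES = 3

  [0] addr=0x46 blk=4 s=0: MISS | VC []
  [1] addr=0xec blk=14 s=0: MISS | VC [4]
  [2] addr=0x6a blk=6 s=0: MISS | VC [4, 14]
  [3] addr=0x62 blk=6 s=0: L1-HIT | VC [4, 14]
  [4] addr=0xe2 blk=14 s=0: VC-HIT | VC [4, 6]
  [5] addr=0x6f blk=6 s=0: VC-HIT | VC [4, 14]
  [6] addr=0x40 blk=4 s=0: VC-HIT | VC [6, 14]
  [7] addr=0x48 blk=4 s=0: L1-HIT | VC [6, 14]
  [8] addr=0x60 blk=6 s=0: VC-HIT | VC [4, 14]
  [9] addr=0x61 blk=6 s=0: L1-HIT | VC [4, 14]
  [10] addr=0x64 blk=6 s=0: L1-HIT | VC [4, 14]
  [11] addr=0x6e blk=6 s=0: L1-HIT | VC [4, 14]
  [12] addr=0x46 blk=4 s=0: VC-HIT | VC [6, 14]
  [13] addr=0x61 blk=6 s=0: VC-HIT | VC [4, 14]
  [14] addr=0x42 blk=4 s=0: VC-HIT | VC [6, 14]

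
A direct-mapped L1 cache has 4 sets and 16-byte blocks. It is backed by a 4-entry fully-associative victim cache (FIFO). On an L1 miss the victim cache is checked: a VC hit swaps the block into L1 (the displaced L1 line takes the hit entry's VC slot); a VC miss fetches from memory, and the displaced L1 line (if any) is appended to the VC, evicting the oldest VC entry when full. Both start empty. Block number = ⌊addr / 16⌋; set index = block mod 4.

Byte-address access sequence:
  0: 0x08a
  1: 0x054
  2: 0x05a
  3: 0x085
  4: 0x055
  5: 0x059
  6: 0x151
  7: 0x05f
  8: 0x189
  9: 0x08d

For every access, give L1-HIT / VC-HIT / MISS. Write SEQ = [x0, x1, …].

SEQ = [MISS, MISS, L1-HIT, L1-HIT, L1-HIT, L1-HIT, MISS, VC-HIT, MISS, VC-HIT]

0: 0x8a (blk 8, set 0) → MISS  vc=[]
1: 0x54 (blk 5, set 1) → MISS  vc=[]
2: 0x5a (blk 5, set 1) → L1-HIT  vc=[]
3: 0x85 (blk 8, set 0) → L1-HIT  vc=[]
4: 0x55 (blk 5, set 1) → L1-HIT  vc=[]
5: 0x59 (blk 5, set 1) → L1-HIT  vc=[]
6: 0x151 (blk 21, set 1) → MISS  vc=[5]
7: 0x5f (blk 5, set 1) → VC-HIT  vc=[21]
8: 0x189 (blk 24, set 0) → MISS  vc=[21, 8]
9: 0x8d (blk 8, set 0) → VC-HIT  vc=[21, 24]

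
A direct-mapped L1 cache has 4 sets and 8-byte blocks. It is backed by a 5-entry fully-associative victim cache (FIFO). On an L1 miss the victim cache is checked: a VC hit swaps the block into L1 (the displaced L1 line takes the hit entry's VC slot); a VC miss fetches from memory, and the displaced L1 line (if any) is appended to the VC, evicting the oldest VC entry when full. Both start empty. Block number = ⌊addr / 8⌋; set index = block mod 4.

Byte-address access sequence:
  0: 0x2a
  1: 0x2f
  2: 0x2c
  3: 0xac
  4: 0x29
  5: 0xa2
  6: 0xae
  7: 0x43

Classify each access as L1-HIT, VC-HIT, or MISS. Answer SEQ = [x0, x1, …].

SEQ = [MISS, L1-HIT, L1-HIT, MISS, VC-HIT, MISS, VC-HIT, MISS]

0: 0x2a (blk 5, set 1) → MISS  vc=[]
1: 0x2f (blk 5, set 1) → L1-HIT  vc=[]
2: 0x2c (blk 5, set 1) → L1-HIT  vc=[]
3: 0xac (blk 21, set 1) → MISS  vc=[5]
4: 0x29 (blk 5, set 1) → VC-HIT  vc=[21]
5: 0xa2 (blk 20, set 0) → MISS  vc=[21]
6: 0xae (blk 21, set 1) → VC-HIT  vc=[5]
7: 0x43 (blk 8, set 0) → MISS  vc=[5, 20]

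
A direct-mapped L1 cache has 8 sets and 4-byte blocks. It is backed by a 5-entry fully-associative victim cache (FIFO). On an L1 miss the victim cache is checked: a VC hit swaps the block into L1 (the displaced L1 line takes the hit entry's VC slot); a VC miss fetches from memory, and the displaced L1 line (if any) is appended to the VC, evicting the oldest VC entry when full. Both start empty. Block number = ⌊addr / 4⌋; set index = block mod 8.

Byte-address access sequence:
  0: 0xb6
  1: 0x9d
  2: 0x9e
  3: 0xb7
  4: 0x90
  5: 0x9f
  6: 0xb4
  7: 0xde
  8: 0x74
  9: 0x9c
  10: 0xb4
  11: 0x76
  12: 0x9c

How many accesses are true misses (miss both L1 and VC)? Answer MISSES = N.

#0 0xb6→b45/s5 MISS; vc=[]
#1 0x9d→b39/s7 MISS; vc=[]
#2 0x9e→b39/s7 L1-HIT; vc=[]
#3 0xb7→b45/s5 L1-HIT; vc=[]
#4 0x90→b36/s4 MISS; vc=[]
#5 0x9f→b39/s7 L1-HIT; vc=[]
#6 0xb4→b45/s5 L1-HIT; vc=[]
#7 0xde→b55/s7 MISS; vc=[39]
#8 0x74→b29/s5 MISS; vc=[39,45]
#9 0x9c→b39/s7 VC-HIT; vc=[55,45]
#10 0xb4→b45/s5 VC-HIT; vc=[55,29]
#11 0x76→b29/s5 VC-HIT; vc=[55,45]
#12 0x9c→b39/s7 L1-HIT; vc=[55,45]

MISSES = 5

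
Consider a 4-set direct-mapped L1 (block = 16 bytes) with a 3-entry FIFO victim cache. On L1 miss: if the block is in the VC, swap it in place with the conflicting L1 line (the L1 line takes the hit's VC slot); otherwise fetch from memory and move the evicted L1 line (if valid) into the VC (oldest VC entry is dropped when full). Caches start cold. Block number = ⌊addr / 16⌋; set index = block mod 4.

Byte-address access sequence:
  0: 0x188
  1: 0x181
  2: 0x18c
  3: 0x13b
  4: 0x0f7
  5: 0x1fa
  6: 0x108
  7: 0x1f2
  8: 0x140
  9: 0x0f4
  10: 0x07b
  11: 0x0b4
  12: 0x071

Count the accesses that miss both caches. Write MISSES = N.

MISSES = 8

  [0] addr=0x188 blk=24 s=0: MISS | VC []
  [1] addr=0x181 blk=24 s=0: L1-HIT | VC []
  [2] addr=0x18c blk=24 s=0: L1-HIT | VC []
  [3] addr=0x13b blk=19 s=3: MISS | VC []
  [4] addr=0xf7 blk=15 s=3: MISS | VC [19]
  [5] addr=0x1fa blk=31 s=3: MISS | VC [19, 15]
  [6] addr=0x108 blk=16 s=0: MISS | VC [19, 15, 24]
  [7] addr=0x1f2 blk=31 s=3: L1-HIT | VC [19, 15, 24]
  [8] addr=0x140 blk=20 s=0: MISS | VC [15, 24, 16]
  [9] addr=0xf4 blk=15 s=3: VC-HIT | VC [31, 24, 16]
  [10] addr=0x7b blk=7 s=3: MISS | VC [24, 16, 15]
  [11] addr=0xb4 blk=11 s=3: MISS | VC [16, 15, 7]
  [12] addr=0x71 blk=7 s=3: VC-HIT | VC [16, 15, 11]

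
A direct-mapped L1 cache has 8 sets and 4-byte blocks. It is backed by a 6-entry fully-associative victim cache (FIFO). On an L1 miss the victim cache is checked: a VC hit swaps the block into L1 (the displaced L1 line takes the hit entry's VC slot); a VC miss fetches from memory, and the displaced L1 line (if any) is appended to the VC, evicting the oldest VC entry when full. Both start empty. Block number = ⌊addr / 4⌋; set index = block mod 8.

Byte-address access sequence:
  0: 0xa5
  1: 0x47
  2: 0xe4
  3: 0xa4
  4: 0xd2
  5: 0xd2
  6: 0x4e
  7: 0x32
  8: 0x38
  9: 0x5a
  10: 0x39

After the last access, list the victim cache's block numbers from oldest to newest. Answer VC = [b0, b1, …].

  [0] addr=0xa5 blk=41 s=1: MISS | VC []
  [1] addr=0x47 blk=17 s=1: MISS | VC [41]
  [2] addr=0xe4 blk=57 s=1: MISS | VC [41, 17]
  [3] addr=0xa4 blk=41 s=1: VC-HIT | VC [57, 17]
  [4] addr=0xd2 blk=52 s=4: MISS | VC [57, 17]
  [5] addr=0xd2 blk=52 s=4: L1-HIT | VC [57, 17]
  [6] addr=0x4e blk=19 s=3: MISS | VC [57, 17]
  [7] addr=0x32 blk=12 s=4: MISS | VC [57, 17, 52]
  [8] addr=0x38 blk=14 s=6: MISS | VC [57, 17, 52]
  [9] addr=0x5a blk=22 s=6: MISS | VC [57, 17, 52, 14]
  [10] addr=0x39 blk=14 s=6: VC-HIT | VC [57, 17, 52, 22]

VC = [57, 17, 52, 22]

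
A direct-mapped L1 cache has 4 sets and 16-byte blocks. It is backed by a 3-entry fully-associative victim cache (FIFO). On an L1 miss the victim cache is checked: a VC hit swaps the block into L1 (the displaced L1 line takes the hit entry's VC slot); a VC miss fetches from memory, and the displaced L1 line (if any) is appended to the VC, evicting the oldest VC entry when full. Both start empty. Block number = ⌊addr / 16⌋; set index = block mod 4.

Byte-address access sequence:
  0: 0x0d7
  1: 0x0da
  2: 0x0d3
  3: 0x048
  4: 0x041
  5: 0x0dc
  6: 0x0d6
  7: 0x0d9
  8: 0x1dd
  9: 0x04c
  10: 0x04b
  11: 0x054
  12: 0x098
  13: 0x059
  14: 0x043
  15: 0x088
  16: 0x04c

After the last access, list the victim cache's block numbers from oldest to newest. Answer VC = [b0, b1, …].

0: 0xd7 (blk 13, set 1) → MISS  vc=[]
1: 0xda (blk 13, set 1) → L1-HIT  vc=[]
2: 0xd3 (blk 13, set 1) → L1-HIT  vc=[]
3: 0x48 (blk 4, set 0) → MISS  vc=[]
4: 0x41 (blk 4, set 0) → L1-HIT  vc=[]
5: 0xdc (blk 13, set 1) → L1-HIT  vc=[]
6: 0xd6 (blk 13, set 1) → L1-HIT  vc=[]
7: 0xd9 (blk 13, set 1) → L1-HIT  vc=[]
8: 0x1dd (blk 29, set 1) → MISS  vc=[13]
9: 0x4c (blk 4, set 0) → L1-HIT  vc=[13]
10: 0x4b (blk 4, set 0) → L1-HIT  vc=[13]
11: 0x54 (blk 5, set 1) → MISS  vc=[13, 29]
12: 0x98 (blk 9, set 1) → MISS  vc=[13, 29, 5]
13: 0x59 (blk 5, set 1) → VC-HIT  vc=[13, 29, 9]
14: 0x43 (blk 4, set 0) → L1-HIT  vc=[13, 29, 9]
15: 0x88 (blk 8, set 0) → MISS  vc=[29, 9, 4]
16: 0x4c (blk 4, set 0) → VC-HIT  vc=[29, 9, 8]

VC = [29, 9, 8]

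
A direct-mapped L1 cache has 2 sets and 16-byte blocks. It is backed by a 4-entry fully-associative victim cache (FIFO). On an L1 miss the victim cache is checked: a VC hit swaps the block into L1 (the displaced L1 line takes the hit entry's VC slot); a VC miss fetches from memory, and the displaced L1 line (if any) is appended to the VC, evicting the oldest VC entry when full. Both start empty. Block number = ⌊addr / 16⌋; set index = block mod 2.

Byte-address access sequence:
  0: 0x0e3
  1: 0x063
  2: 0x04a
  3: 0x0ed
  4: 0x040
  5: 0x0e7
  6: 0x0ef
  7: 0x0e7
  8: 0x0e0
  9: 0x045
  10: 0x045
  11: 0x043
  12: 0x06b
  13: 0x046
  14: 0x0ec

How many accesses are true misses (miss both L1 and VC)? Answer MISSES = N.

MISSES = 3

0: 0xe3 (blk 14, set 0) → MISS  vc=[]
1: 0x63 (blk 6, set 0) → MISS  vc=[14]
2: 0x4a (blk 4, set 0) → MISS  vc=[14, 6]
3: 0xed (blk 14, set 0) → VC-HIT  vc=[4, 6]
4: 0x40 (blk 4, set 0) → VC-HIT  vc=[14, 6]
5: 0xe7 (blk 14, set 0) → VC-HIT  vc=[4, 6]
6: 0xef (blk 14, set 0) → L1-HIT  vc=[4, 6]
7: 0xe7 (blk 14, set 0) → L1-HIT  vc=[4, 6]
8: 0xe0 (blk 14, set 0) → L1-HIT  vc=[4, 6]
9: 0x45 (blk 4, set 0) → VC-HIT  vc=[14, 6]
10: 0x45 (blk 4, set 0) → L1-HIT  vc=[14, 6]
11: 0x43 (blk 4, set 0) → L1-HIT  vc=[14, 6]
12: 0x6b (blk 6, set 0) → VC-HIT  vc=[14, 4]
13: 0x46 (blk 4, set 0) → VC-HIT  vc=[14, 6]
14: 0xec (blk 14, set 0) → VC-HIT  vc=[4, 6]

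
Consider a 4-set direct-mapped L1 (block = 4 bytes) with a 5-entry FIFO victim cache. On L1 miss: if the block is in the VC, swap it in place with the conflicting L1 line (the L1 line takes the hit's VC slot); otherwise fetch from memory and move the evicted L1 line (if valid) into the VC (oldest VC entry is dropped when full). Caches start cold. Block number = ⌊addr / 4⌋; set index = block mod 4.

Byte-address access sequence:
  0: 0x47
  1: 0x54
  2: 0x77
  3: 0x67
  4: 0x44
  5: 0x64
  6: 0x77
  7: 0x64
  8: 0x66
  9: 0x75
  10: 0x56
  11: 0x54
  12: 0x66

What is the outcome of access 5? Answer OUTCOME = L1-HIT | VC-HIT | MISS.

  [0] addr=0x47 blk=17 s=1: MISS | VC []
  [1] addr=0x54 blk=21 s=1: MISS | VC [17]
  [2] addr=0x77 blk=29 s=1: MISS | VC [17, 21]
  [3] addr=0x67 blk=25 s=1: MISS | VC [17, 21, 29]
  [4] addr=0x44 blk=17 s=1: VC-HIT | VC [25, 21, 29]
  [5] addr=0x64 blk=25 s=1: VC-HIT | VC [17, 21, 29]
  [6] addr=0x77 blk=29 s=1: VC-HIT | VC [17, 21, 25]
  [7] addr=0x64 blk=25 s=1: VC-HIT | VC [17, 21, 29]
  [8] addr=0x66 blk=25 s=1: L1-HIT | VC [17, 21, 29]
  [9] addr=0x75 blk=29 s=1: VC-HIT | VC [17, 21, 25]
  [10] addr=0x56 blk=21 s=1: VC-HIT | VC [17, 29, 25]
  [11] addr=0x54 blk=21 s=1: L1-HIT | VC [17, 29, 25]
  [12] addr=0x66 blk=25 s=1: VC-HIT | VC [17, 29, 21]

OUTCOME = VC-HIT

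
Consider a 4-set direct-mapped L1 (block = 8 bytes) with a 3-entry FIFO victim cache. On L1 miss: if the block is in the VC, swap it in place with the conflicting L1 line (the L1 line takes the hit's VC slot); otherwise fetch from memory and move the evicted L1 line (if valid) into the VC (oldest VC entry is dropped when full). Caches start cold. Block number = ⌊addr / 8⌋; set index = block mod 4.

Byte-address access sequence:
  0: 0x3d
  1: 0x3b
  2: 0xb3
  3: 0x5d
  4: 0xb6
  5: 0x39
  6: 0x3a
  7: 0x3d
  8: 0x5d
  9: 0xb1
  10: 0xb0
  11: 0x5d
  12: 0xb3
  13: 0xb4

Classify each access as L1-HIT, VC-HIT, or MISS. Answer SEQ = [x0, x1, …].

SEQ = [MISS, L1-HIT, MISS, MISS, L1-HIT, VC-HIT, L1-HIT, L1-HIT, VC-HIT, L1-HIT, L1-HIT, L1-HIT, L1-HIT, L1-HIT]

#0 0x3d→b7/s3 MISS; vc=[]
#1 0x3b→b7/s3 L1-HIT; vc=[]
#2 0xb3→b22/s2 MISS; vc=[]
#3 0x5d→b11/s3 MISS; vc=[7]
#4 0xb6→b22/s2 L1-HIT; vc=[7]
#5 0x39→b7/s3 VC-HIT; vc=[11]
#6 0x3a→b7/s3 L1-HIT; vc=[11]
#7 0x3d→b7/s3 L1-HIT; vc=[11]
#8 0x5d→b11/s3 VC-HIT; vc=[7]
#9 0xb1→b22/s2 L1-HIT; vc=[7]
#10 0xb0→b22/s2 L1-HIT; vc=[7]
#11 0x5d→b11/s3 L1-HIT; vc=[7]
#12 0xb3→b22/s2 L1-HIT; vc=[7]
#13 0xb4→b22/s2 L1-HIT; vc=[7]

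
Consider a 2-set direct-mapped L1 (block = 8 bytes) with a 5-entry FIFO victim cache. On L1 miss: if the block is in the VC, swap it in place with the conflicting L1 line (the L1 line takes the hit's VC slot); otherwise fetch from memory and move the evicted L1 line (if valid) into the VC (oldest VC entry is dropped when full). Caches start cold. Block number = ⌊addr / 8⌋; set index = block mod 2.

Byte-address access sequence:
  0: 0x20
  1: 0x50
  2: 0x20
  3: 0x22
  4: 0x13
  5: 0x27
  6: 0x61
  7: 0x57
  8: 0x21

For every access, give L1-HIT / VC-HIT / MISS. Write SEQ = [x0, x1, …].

#0 0x20→b4/s0 MISS; vc=[]
#1 0x50→b10/s0 MISS; vc=[4]
#2 0x20→b4/s0 VC-HIT; vc=[10]
#3 0x22→b4/s0 L1-HIT; vc=[10]
#4 0x13→b2/s0 MISS; vc=[10,4]
#5 0x27→b4/s0 VC-HIT; vc=[10,2]
#6 0x61→b12/s0 MISS; vc=[10,2,4]
#7 0x57→b10/s0 VC-HIT; vc=[12,2,4]
#8 0x21→b4/s0 VC-HIT; vc=[12,2,10]

SEQ = [MISS, MISS, VC-HIT, L1-HIT, MISS, VC-HIT, MISS, VC-HIT, VC-HIT]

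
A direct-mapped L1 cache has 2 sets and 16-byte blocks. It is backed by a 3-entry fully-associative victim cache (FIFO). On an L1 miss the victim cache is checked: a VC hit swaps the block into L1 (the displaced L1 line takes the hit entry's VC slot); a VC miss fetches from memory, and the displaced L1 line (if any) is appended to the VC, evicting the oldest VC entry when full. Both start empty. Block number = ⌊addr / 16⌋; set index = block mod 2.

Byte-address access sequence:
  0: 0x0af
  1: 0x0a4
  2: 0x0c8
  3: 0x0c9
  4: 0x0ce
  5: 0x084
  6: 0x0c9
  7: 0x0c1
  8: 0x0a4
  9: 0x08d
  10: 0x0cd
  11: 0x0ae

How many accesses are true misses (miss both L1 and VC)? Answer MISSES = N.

0: 0xaf (blk 10, set 0) → MISS  vc=[]
1: 0xa4 (blk 10, set 0) → L1-HIT  vc=[]
2: 0xc8 (blk 12, set 0) → MISS  vc=[10]
3: 0xc9 (blk 12, set 0) → L1-HIT  vc=[10]
4: 0xce (blk 12, set 0) → L1-HIT  vc=[10]
5: 0x84 (blk 8, set 0) → MISS  vc=[10, 12]
6: 0xc9 (blk 12, set 0) → VC-HIT  vc=[10, 8]
7: 0xc1 (blk 12, set 0) → L1-HIT  vc=[10, 8]
8: 0xa4 (blk 10, set 0) → VC-HIT  vc=[12, 8]
9: 0x8d (blk 8, set 0) → VC-HIT  vc=[12, 10]
10: 0xcd (blk 12, set 0) → VC-HIT  vc=[8, 10]
11: 0xae (blk 10, set 0) → VC-HIT  vc=[8, 12]

MISSES = 3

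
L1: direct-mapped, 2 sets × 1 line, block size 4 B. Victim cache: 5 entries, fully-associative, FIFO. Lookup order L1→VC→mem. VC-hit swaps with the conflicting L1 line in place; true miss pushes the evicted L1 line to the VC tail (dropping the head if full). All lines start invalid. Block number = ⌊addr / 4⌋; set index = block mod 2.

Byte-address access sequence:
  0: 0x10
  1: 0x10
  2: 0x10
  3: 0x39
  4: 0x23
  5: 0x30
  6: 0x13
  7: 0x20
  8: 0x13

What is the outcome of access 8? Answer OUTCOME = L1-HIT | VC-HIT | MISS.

OUTCOME = VC-HIT

  [0] addr=0x10 blk=4 s=0: MISS | VC []
  [1] addr=0x10 blk=4 s=0: L1-HIT | VC []
  [2] addr=0x10 blk=4 s=0: L1-HIT | VC []
  [3] addr=0x39 blk=14 s=0: MISS | VC [4]
  [4] addr=0x23 blk=8 s=0: MISS | VC [4, 14]
  [5] addr=0x30 blk=12 s=0: MISS | VC [4, 14, 8]
  [6] addr=0x13 blk=4 s=0: VC-HIT | VC [12, 14, 8]
  [7] addr=0x20 blk=8 s=0: VC-HIT | VC [12, 14, 4]
  [8] addr=0x13 blk=4 s=0: VC-HIT | VC [12, 14, 8]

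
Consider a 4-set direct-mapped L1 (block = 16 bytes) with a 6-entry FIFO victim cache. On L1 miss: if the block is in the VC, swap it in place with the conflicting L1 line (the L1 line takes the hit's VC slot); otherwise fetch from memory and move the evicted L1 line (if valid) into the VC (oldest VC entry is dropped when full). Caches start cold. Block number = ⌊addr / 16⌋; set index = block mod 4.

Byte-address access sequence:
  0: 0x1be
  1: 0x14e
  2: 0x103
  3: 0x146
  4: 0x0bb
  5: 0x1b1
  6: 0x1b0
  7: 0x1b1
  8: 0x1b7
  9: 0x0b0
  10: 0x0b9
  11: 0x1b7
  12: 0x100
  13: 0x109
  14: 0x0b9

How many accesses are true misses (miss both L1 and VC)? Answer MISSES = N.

  [0] addr=0x1be blk=27 s=3: MISS | VC []
  [1] addr=0x14e blk=20 s=0: MISS | VC []
  [2] addr=0x103 blk=16 s=0: MISS | VC [20]
  [3] addr=0x146 blk=20 s=0: VC-HIT | VC [16]
  [4] addr=0xbb blk=11 s=3: MISS | VC [16, 27]
  [5] addr=0x1b1 blk=27 s=3: VC-HIT | VC [16, 11]
  [6] addr=0x1b0 blk=27 s=3: L1-HIT | VC [16, 11]
  [7] addr=0x1b1 blk=27 s=3: L1-HIT | VC [16, 11]
  [8] addr=0x1b7 blk=27 s=3: L1-HIT | VC [16, 11]
  [9] addr=0xb0 blk=11 s=3: VC-HIT | VC [16, 27]
  [10] addr=0xb9 blk=11 s=3: L1-HIT | VC [16, 27]
  [11] addr=0x1b7 blk=27 s=3: VC-HIT | VC [16, 11]
  [12] addr=0x100 blk=16 s=0: VC-HIT | VC [20, 11]
  [13] addr=0x109 blk=16 s=0: L1-HIT | VC [20, 11]
  [14] addr=0xb9 blk=11 s=3: VC-HIT | VC [20, 27]

MISSES = 4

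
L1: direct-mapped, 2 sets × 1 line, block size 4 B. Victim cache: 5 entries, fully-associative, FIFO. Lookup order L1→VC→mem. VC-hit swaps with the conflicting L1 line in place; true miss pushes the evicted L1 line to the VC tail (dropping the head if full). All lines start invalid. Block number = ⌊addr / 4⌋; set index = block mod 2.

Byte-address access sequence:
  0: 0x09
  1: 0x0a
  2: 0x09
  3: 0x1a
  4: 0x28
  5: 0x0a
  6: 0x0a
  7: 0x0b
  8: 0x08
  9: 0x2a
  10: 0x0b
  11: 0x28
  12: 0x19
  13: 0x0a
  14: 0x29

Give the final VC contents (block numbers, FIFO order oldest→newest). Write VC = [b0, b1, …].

VC = [6, 2]

0: 0x9 (blk 2, set 0) → MISS  vc=[]
1: 0xa (blk 2, set 0) → L1-HIT  vc=[]
2: 0x9 (blk 2, set 0) → L1-HIT  vc=[]
3: 0x1a (blk 6, set 0) → MISS  vc=[2]
4: 0x28 (blk 10, set 0) → MISS  vc=[2, 6]
5: 0xa (blk 2, set 0) → VC-HIT  vc=[10, 6]
6: 0xa (blk 2, set 0) → L1-HIT  vc=[10, 6]
7: 0xb (blk 2, set 0) → L1-HIT  vc=[10, 6]
8: 0x8 (blk 2, set 0) → L1-HIT  vc=[10, 6]
9: 0x2a (blk 10, set 0) → VC-HIT  vc=[2, 6]
10: 0xb (blk 2, set 0) → VC-HIT  vc=[10, 6]
11: 0x28 (blk 10, set 0) → VC-HIT  vc=[2, 6]
12: 0x19 (blk 6, set 0) → VC-HIT  vc=[2, 10]
13: 0xa (blk 2, set 0) → VC-HIT  vc=[6, 10]
14: 0x29 (blk 10, set 0) → VC-HIT  vc=[6, 2]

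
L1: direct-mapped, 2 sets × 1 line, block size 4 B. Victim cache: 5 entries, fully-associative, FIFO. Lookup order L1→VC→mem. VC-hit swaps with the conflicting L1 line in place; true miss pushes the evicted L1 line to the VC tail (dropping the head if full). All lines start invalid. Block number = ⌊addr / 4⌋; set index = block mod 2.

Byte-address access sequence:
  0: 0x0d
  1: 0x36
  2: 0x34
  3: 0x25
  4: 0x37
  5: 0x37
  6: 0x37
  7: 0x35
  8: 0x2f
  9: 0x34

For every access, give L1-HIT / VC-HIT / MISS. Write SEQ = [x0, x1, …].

#0 0xd→b3/s1 MISS; vc=[]
#1 0x36→b13/s1 MISS; vc=[3]
#2 0x34→b13/s1 L1-HIT; vc=[3]
#3 0x25→b9/s1 MISS; vc=[3,13]
#4 0x37→b13/s1 VC-HIT; vc=[3,9]
#5 0x37→b13/s1 L1-HIT; vc=[3,9]
#6 0x37→b13/s1 L1-HIT; vc=[3,9]
#7 0x35→b13/s1 L1-HIT; vc=[3,9]
#8 0x2f→b11/s1 MISS; vc=[3,9,13]
#9 0x34→b13/s1 VC-HIT; vc=[3,9,11]

SEQ = [MISS, MISS, L1-HIT, MISS, VC-HIT, L1-HIT, L1-HIT, L1-HIT, MISS, VC-HIT]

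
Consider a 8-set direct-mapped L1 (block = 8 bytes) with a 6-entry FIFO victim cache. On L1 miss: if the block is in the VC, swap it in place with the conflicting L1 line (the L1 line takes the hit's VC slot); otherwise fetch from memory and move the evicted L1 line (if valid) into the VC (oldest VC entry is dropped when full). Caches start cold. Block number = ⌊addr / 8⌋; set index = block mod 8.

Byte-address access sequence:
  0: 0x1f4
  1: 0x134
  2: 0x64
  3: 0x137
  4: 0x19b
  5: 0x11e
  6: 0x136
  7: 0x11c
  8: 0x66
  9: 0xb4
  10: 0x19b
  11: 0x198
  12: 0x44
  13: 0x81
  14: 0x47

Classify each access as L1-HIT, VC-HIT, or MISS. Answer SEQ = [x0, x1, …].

0: 0x1f4 (blk 62, set 6) → MISS  vc=[]
1: 0x134 (blk 38, set 6) → MISS  vc=[62]
2: 0x64 (blk 12, set 4) → MISS  vc=[62]
3: 0x137 (blk 38, set 6) → L1-HIT  vc=[62]
4: 0x19b (blk 51, set 3) → MISS  vc=[62]
5: 0x11e (blk 35, set 3) → MISS  vc=[62, 51]
6: 0x136 (blk 38, set 6) → L1-HIT  vc=[62, 51]
7: 0x11c (blk 35, set 3) → L1-HIT  vc=[62, 51]
8: 0x66 (blk 12, set 4) → L1-HIT  vc=[62, 51]
9: 0xb4 (blk 22, set 6) → MISS  vc=[62, 51, 38]
10: 0x19b (blk 51, set 3) → VC-HIT  vc=[62, 35, 38]
11: 0x198 (blk 51, set 3) → L1-HIT  vc=[62, 35, 38]
12: 0x44 (blk 8, set 0) → MISS  vc=[62, 35, 38]
13: 0x81 (blk 16, set 0) → MISS  vc=[62, 35, 38, 8]
14: 0x47 (blk 8, set 0) → VC-HIT  vc=[62, 35, 38, 16]

SEQ = [MISS, MISS, MISS, L1-HIT, MISS, MISS, L1-HIT, L1-HIT, L1-HIT, MISS, VC-HIT, L1-HIT, MISS, MISS, VC-HIT]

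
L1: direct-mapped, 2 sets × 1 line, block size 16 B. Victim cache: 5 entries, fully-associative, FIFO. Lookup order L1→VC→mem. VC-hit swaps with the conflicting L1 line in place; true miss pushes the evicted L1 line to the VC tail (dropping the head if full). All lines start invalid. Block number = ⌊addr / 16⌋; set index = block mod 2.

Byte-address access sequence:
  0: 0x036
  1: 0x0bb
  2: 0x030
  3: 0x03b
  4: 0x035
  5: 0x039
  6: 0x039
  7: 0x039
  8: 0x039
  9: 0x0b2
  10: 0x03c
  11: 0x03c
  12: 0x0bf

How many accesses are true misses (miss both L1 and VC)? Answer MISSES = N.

MISSES = 2

  [0] addr=0x36 blk=3 s=1: MISS | VC []
  [1] addr=0xbb blk=11 s=1: MISS | VC [3]
  [2] addr=0x30 blk=3 s=1: VC-HIT | VC [11]
  [3] addr=0x3b blk=3 s=1: L1-HIT | VC [11]
  [4] addr=0x35 blk=3 s=1: L1-HIT | VC [11]
  [5] addr=0x39 blk=3 s=1: L1-HIT | VC [11]
  [6] addr=0x39 blk=3 s=1: L1-HIT | VC [11]
  [7] addr=0x39 blk=3 s=1: L1-HIT | VC [11]
  [8] addr=0x39 blk=3 s=1: L1-HIT | VC [11]
  [9] addr=0xb2 blk=11 s=1: VC-HIT | VC [3]
  [10] addr=0x3c blk=3 s=1: VC-HIT | VC [11]
  [11] addr=0x3c blk=3 s=1: L1-HIT | VC [11]
  [12] addr=0xbf blk=11 s=1: VC-HIT | VC [3]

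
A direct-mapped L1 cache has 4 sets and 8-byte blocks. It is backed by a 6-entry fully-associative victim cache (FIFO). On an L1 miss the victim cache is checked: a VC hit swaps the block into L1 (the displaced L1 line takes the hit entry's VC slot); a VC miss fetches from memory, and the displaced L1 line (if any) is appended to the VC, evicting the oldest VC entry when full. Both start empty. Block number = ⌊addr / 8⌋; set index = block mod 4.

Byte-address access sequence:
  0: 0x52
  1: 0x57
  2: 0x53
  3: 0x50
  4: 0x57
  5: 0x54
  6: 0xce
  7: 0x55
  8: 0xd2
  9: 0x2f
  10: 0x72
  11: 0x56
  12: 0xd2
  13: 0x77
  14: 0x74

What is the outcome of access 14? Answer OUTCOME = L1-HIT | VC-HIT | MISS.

OUTCOME = L1-HIT

  [0] addr=0x52 blk=10 s=2: MISS | VC []
  [1] addr=0x57 blk=10 s=2: L1-HIT | VC []
  [2] addr=0x53 blk=10 s=2: L1-HIT | VC []
  [3] addr=0x50 blk=10 s=2: L1-HIT | VC []
  [4] addr=0x57 blk=10 s=2: L1-HIT | VC []
  [5] addr=0x54 blk=10 s=2: L1-HIT | VC []
  [6] addr=0xce blk=25 s=1: MISS | VC []
  [7] addr=0x55 blk=10 s=2: L1-HIT | VC []
  [8] addr=0xd2 blk=26 s=2: MISS | VC [10]
  [9] addr=0x2f blk=5 s=1: MISS | VC [10, 25]
  [10] addr=0x72 blk=14 s=2: MISS | VC [10, 25, 26]
  [11] addr=0x56 blk=10 s=2: VC-HIT | VC [14, 25, 26]
  [12] addr=0xd2 blk=26 s=2: VC-HIT | VC [14, 25, 10]
  [13] addr=0x77 blk=14 s=2: VC-HIT | VC [26, 25, 10]
  [14] addr=0x74 blk=14 s=2: L1-HIT | VC [26, 25, 10]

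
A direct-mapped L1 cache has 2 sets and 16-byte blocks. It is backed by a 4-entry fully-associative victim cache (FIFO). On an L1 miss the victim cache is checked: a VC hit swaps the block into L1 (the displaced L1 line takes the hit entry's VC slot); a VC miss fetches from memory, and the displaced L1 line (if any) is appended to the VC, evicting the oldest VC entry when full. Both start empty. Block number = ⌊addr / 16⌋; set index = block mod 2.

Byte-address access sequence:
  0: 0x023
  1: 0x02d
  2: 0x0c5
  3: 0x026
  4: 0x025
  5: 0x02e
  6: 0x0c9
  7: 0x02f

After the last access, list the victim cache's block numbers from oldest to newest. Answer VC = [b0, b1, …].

  [0] addr=0x23 blk=2 s=0: MISS | VC []
  [1] addr=0x2d blk=2 s=0: L1-HIT | VC []
  [2] addr=0xc5 blk=12 s=0: MISS | VC [2]
  [3] addr=0x26 blk=2 s=0: VC-HIT | VC [12]
  [4] addr=0x25 blk=2 s=0: L1-HIT | VC [12]
  [5] addr=0x2e blk=2 s=0: L1-HIT | VC [12]
  [6] addr=0xc9 blk=12 s=0: VC-HIT | VC [2]
  [7] addr=0x2f blk=2 s=0: VC-HIT | VC [12]

VC = [12]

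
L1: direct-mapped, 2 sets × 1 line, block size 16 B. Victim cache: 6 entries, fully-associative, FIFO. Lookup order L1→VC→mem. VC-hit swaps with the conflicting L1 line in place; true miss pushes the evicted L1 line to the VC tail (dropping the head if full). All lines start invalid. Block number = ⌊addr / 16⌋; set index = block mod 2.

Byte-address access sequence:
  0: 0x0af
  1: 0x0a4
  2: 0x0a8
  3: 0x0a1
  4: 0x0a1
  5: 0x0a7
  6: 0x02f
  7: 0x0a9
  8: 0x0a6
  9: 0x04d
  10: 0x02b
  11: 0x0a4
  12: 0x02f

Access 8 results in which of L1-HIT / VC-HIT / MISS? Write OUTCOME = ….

#0 0xaf→b10/s0 MISS; vc=[]
#1 0xa4→b10/s0 L1-HIT; vc=[]
#2 0xa8→b10/s0 L1-HIT; vc=[]
#3 0xa1→b10/s0 L1-HIT; vc=[]
#4 0xa1→b10/s0 L1-HIT; vc=[]
#5 0xa7→b10/s0 L1-HIT; vc=[]
#6 0x2f→b2/s0 MISS; vc=[10]
#7 0xa9→b10/s0 VC-HIT; vc=[2]
#8 0xa6→b10/s0 L1-HIT; vc=[2]
#9 0x4d→b4/s0 MISS; vc=[2,10]
#10 0x2b→b2/s0 VC-HIT; vc=[4,10]
#11 0xa4→b10/s0 VC-HIT; vc=[4,2]
#12 0x2f→b2/s0 VC-HIT; vc=[4,10]

OUTCOME = L1-HIT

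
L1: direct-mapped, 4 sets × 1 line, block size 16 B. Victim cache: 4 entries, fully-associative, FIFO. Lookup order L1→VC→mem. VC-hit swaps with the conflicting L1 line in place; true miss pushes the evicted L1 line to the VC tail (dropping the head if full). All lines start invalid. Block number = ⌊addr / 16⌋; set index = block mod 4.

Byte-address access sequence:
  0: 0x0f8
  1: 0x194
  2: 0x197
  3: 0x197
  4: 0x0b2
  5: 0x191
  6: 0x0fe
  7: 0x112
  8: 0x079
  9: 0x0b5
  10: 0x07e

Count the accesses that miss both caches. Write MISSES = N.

0: 0xf8 (blk 15, set 3) → MISS  vc=[]
1: 0x194 (blk 25, set 1) → MISS  vc=[]
2: 0x197 (blk 25, set 1) → L1-HIT  vc=[]
3: 0x197 (blk 25, set 1) → L1-HIT  vc=[]
4: 0xb2 (blk 11, set 3) → MISS  vc=[15]
5: 0x191 (blk 25, set 1) → L1-HIT  vc=[15]
6: 0xfe (blk 15, set 3) → VC-HIT  vc=[11]
7: 0x112 (blk 17, set 1) → MISS  vc=[11, 25]
8: 0x79 (blk 7, set 3) → MISS  vc=[11, 25, 15]
9: 0xb5 (blk 11, set 3) → VC-HIT  vc=[7, 25, 15]
10: 0x7e (blk 7, set 3) → VC-HIT  vc=[11, 25, 15]

MISSES = 5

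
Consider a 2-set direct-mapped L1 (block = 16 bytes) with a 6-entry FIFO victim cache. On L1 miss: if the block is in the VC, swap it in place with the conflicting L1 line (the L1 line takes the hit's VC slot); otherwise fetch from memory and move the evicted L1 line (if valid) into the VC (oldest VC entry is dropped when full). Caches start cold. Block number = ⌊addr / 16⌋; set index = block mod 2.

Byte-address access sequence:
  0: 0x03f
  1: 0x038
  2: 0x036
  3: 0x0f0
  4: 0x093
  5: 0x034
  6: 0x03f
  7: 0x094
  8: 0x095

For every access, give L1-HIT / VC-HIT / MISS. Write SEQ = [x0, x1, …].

#0 0x3f→b3/s1 MISS; vc=[]
#1 0x38→b3/s1 L1-HIT; vc=[]
#2 0x36→b3/s1 L1-HIT; vc=[]
#3 0xf0→b15/s1 MISS; vc=[3]
#4 0x93→b9/s1 MISS; vc=[3,15]
#5 0x34→b3/s1 VC-HIT; vc=[9,15]
#6 0x3f→b3/s1 L1-HIT; vc=[9,15]
#7 0x94→b9/s1 VC-HIT; vc=[3,15]
#8 0x95→b9/s1 L1-HIT; vc=[3,15]

SEQ = [MISS, L1-HIT, L1-HIT, MISS, MISS, VC-HIT, L1-HIT, VC-HIT, L1-HIT]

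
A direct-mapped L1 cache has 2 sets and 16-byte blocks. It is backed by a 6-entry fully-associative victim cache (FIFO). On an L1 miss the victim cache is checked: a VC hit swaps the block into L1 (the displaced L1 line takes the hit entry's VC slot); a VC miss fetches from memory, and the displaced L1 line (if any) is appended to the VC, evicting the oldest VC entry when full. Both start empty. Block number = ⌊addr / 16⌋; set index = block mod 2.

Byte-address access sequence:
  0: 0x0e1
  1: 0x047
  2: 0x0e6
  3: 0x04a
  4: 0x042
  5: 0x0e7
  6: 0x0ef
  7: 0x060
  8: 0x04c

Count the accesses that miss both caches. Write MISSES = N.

  [0] addr=0xe1 blk=14 s=0: MISS | VC []
  [1] addr=0x47 blk=4 s=0: MISS | VC [14]
  [2] addr=0xe6 blk=14 s=0: VC-HIT | VC [4]
  [3] addr=0x4a blk=4 s=0: VC-HIT | VC [14]
  [4] addr=0x42 blk=4 s=0: L1-HIT | VC [14]
  [5] addr=0xe7 blk=14 s=0: VC-HIT | VC [4]
  [6] addr=0xef blk=14 s=0: L1-HIT | VC [4]
  [7] addr=0x60 blk=6 s=0: MISS | VC [4, 14]
  [8] addr=0x4c blk=4 s=0: VC-HIT | VC [6, 14]

MISSES = 3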